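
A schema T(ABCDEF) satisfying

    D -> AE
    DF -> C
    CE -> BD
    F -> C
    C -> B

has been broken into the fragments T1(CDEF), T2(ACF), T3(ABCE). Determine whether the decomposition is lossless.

Chase test. Columns are ABCDEF; row i has aⱼ where attribute j ∈ Ti, else bᵢⱼ.
Initial tableau (one row per fragment):
  row 1: b11 b12 a3 a4 a5 a6
  row 2: a1 b22 a3 b24 b25 a6
  row 3: a1 a2 a3 b34 a5 b36
Rows 1 and 3 agree on CE; apply CE→BD and equate their BD entries.
Rows 1 and 2 agree on C; apply C→B and equate their B entries.
Rows 1 and 3 agree on D; apply D→AE and equate their AE entries.
Row 1 is now all distinguished symbols — the join is lossless.

Yes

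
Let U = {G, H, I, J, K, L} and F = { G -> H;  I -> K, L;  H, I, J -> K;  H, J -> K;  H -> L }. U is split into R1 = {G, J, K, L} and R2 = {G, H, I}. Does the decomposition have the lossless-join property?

Common attributes: R1 ∩ R2 = {G}.
Closure of {G}: G → H applies, adding H; H → L applies, adding L. So (G)⁺ = {G, H, L}.
The closure contains neither all of R1 = {G, J, K, L} nor all of R2 = {G, H, I}, so the common attributes are not a superkey of either fragment. The join is lossy.

No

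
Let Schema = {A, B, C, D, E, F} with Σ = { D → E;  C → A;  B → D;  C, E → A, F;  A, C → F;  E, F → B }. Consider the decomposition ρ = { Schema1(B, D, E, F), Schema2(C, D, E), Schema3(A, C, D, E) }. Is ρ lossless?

No

Chase test. Columns are A, B, C, D, E, F; row i has aⱼ where attribute j ∈ Schemai, else bᵢⱼ.
Initial tableau (one row per fragment):
  row 1: b11 a2 b13 a4 a5 a6
  row 2: b21 b22 a3 a4 a5 b26
  row 3: a1 b32 a3 a4 a5 b36
Rows 2 and 3 agree on C; apply C→A and equate their A entries.
Rows 2 and 3 agree on C, E; apply C, E→A, F and equate their A, F entries.
Rows 2 and 3 agree on E, F; apply E, F→B and equate their B entries.
No row becomes fully distinguished — the join is lossy.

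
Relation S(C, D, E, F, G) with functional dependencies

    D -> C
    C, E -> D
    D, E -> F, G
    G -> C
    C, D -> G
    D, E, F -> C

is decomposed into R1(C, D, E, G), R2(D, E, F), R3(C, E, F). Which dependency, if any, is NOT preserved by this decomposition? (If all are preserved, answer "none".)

D → C lies within R1.
C, E → D lies within R1.
D, E → F, G: restricted closure across fragments reaches F, G.
G → C lies within R1.
C, D → G lies within R1.
D, E, F → C: restricted closure across fragments reaches C.
Every dependency is enforceable on the fragments, so the decomposition is dependency-preserving.

none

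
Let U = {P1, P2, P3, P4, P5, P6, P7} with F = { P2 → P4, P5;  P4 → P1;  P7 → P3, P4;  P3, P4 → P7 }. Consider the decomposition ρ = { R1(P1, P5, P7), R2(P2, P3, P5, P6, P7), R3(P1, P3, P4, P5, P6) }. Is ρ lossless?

No

Chase test. Columns are P1, P2, P3, P4, P5, P6, P7; row i has aⱼ where attribute j ∈ Ri, else bᵢⱼ.
Initial tableau (one row per fragment):
  row 1: a1 b12 b13 b14 a5 b16 a7
  row 2: b21 a2 a3 b24 a5 a6 a7
  row 3: a1 b32 a3 a4 a5 a6 b37
Rows 1 and 2 agree on P7; apply P7→P3, P4 and equate their P3, P4 entries.
Rows 1 and 2 agree on P4; apply P4→P1 and equate their P1 entries.
No row becomes fully distinguished — the join is lossy.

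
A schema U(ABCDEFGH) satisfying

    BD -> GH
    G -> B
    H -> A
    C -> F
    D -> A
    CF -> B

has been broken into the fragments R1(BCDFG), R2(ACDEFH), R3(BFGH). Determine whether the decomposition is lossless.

Yes

Chase test. Columns are ABCDEFGH; row i has aⱼ where attribute j ∈ Ri, else bᵢⱼ.
Initial tableau (one row per fragment):
  row 1: b11 a2 a3 a4 b15 a6 a7 b18
  row 2: a1 b22 a3 a4 a5 a6 b27 a8
  row 3: b31 a2 b33 b34 b35 a6 a7 a8
Rows 2 and 3 agree on H; apply H→A and equate their A entries.
Rows 1 and 2 agree on D; apply D→A and equate their A entries.
Rows 1 and 2 agree on CF; apply CF→B and equate their B entries.
Rows 1 and 2 agree on BD; apply BD→GH and equate their GH entries.
Row 2 is now all distinguished symbols — the join is lossless.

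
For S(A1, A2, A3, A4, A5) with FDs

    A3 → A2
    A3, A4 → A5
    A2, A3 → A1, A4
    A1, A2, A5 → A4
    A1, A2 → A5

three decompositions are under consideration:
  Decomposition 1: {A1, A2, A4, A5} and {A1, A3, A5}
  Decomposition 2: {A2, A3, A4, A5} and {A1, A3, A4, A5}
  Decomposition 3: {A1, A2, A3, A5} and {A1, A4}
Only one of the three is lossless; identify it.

Decomposition 2

Decomposition 1: common = {A1, A5}, closure = {A1, A5} → lossy.
Decomposition 2: common = {A3, A4, A5}, closure = {A1, A2, A3, A4, A5} → lossless.
Decomposition 3: common = {A1}, closure = {A1} → lossy.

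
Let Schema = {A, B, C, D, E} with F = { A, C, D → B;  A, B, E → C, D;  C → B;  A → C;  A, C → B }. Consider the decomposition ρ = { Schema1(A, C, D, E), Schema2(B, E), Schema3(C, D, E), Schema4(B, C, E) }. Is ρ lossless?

Yes

Chase test. Columns are A, B, C, D, E; row i has aⱼ where attribute j ∈ Schemai, else bᵢⱼ.
Initial tableau (one row per fragment):
  row 1: a1 b12 a3 a4 a5
  row 2: b21 a2 b23 b24 a5
  row 3: b31 b32 a3 a4 a5
  row 4: b41 a2 a3 b44 a5
Rows 1 and 3 agree on C; apply C→B and equate their B entries.
Rows 1 and 4 agree on C; apply C→B and equate their B entries.
Row 1 is now all distinguished symbols — the join is lossless.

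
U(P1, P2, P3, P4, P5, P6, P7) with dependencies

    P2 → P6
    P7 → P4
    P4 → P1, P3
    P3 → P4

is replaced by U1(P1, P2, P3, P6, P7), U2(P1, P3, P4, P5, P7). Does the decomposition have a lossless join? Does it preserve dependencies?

lossy but dependency-preserving

Lossless test: (P1, P3, P7)⁺ = {P1, P3, P4, P7}, which is a superkey of neither fragment — lossy.
Dependency preservation: every FD's attributes lie within a single fragment, so each can be enforced locally — preserved.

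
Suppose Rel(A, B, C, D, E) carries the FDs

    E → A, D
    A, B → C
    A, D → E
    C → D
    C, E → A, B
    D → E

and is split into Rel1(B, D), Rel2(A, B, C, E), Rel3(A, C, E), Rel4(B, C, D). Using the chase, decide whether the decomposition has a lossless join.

Chase test. Columns are A, B, C, D, E; row i has aⱼ where attribute j ∈ Reli, else bᵢⱼ.
Initial tableau (one row per fragment):
  row 1: b11 a2 b13 a4 b15
  row 2: a1 a2 a3 b24 a5
  row 3: a1 b32 a3 b34 a5
  row 4: b41 a2 a3 a4 b45
Rows 2 and 3 agree on E; apply E→A, D and equate their A, D entries.
Rows 2 and 4 agree on C; apply C→D and equate their D entries.
Rows 2 and 3 agree on C, E; apply C, E→A, B and equate their A, B entries.
Rows 1 and 2 agree on D; apply D→E and equate their E entries.
Rows 1 and 4 agree on D; apply D→E and equate their E entries.
Rows 1 and 2 agree on E; apply E→A, D and equate their A, D entries.
Rows 1 and 4 agree on E; apply E→A, D and equate their A, D entries.
Rows 1 and 2 agree on A, B; apply A, B→C and equate their C entries.
Row 1 is now all distinguished symbols — the join is lossless.

Yes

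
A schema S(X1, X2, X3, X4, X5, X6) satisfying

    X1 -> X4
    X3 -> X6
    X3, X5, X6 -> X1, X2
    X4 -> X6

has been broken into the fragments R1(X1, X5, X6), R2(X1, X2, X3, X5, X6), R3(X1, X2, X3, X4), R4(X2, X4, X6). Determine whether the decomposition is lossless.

Yes

Chase test. Columns are X1, X2, X3, X4, X5, X6; row i has aⱼ where attribute j ∈ Ri, else bᵢⱼ.
Initial tableau (one row per fragment):
  row 1: a1 b12 b13 b14 a5 a6
  row 2: a1 a2 a3 b24 a5 a6
  row 3: a1 a2 a3 a4 b35 b36
  row 4: b41 a2 b43 a4 b45 a6
Rows 1 and 2 agree on X1; apply X1→X4 and equate their X4 entries.
Rows 1 and 3 agree on X1; apply X1→X4 and equate their X4 entries.
Rows 2 and 3 agree on X3; apply X3→X6 and equate their X6 entries.
Row 2 is now all distinguished symbols — the join is lossless.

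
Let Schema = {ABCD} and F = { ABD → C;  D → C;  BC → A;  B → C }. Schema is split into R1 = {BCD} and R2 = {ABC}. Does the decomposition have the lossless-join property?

Yes

Common attributes: R1 ∩ R2 = {BC}.
Closure of {BC}: BC → A applies, adding A. So (BC)⁺ = {ABC}.
This closure contains every attribute of R2, so R1 ∩ R2 → R2. The join is lossless.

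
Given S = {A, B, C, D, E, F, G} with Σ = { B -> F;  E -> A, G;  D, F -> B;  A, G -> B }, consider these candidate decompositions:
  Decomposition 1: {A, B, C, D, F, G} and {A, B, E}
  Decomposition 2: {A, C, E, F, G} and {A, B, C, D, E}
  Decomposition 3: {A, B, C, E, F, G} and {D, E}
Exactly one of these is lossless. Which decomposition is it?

Decomposition 1: common = {A, B}, closure = {A, B, F} → lossy.
Decomposition 2: common = {A, C, E}, closure = {A, B, C, E, F, G} → lossless.
Decomposition 3: common = {E}, closure = {A, B, E, F, G} → lossy.

Decomposition 2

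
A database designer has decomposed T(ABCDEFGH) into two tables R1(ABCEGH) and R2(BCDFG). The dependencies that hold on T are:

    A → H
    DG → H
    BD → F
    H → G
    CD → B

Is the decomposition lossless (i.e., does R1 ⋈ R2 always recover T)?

No

Common attributes: R1 ∩ R2 = {BCG}.
No dependency enlarges {BCG}, so (BCG)⁺ = {BCG}.
The closure contains neither all of R1 = {ABCEGH} nor all of R2 = {BCDFG}, so the common attributes are not a superkey of either fragment. The join is lossy.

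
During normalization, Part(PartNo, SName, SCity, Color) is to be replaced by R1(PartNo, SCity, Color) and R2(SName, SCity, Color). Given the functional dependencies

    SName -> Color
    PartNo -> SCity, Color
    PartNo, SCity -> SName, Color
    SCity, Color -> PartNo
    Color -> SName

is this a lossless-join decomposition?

Yes

Common attributes: R1 ∩ R2 = {SCity, Color}.
Closure of {SCity, Color}: SCity, Color → PartNo applies, adding PartNo; Color → SName applies, adding SName. So (SCity, Color)⁺ = {PartNo, SName, SCity, Color}.
This closure contains every attribute of R1, so R1 ∩ R2 → R1. The join is lossless.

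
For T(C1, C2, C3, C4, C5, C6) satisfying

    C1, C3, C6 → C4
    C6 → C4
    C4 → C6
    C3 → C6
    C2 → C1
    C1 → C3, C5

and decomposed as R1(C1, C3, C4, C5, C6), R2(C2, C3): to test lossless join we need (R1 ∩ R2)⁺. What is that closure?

R1 ∩ R2 = {C3}.
C3 → C6 applies, adding C6
C6 → C4 applies, adding C4
Closure: {C3, C4, C6}.

C3, C4, C6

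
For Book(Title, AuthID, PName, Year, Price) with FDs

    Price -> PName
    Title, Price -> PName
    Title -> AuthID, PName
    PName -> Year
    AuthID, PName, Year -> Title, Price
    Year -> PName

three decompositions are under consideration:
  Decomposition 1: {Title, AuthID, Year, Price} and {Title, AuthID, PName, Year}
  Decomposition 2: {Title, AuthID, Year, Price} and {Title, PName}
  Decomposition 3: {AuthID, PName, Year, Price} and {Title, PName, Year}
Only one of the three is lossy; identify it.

Decomposition 3

Decomposition 1: common = {Title, AuthID, Year}, closure = {Title, AuthID, PName, Year, Price} → lossless.
Decomposition 2: common = {Title}, closure = {Title, AuthID, PName, Year, Price} → lossless.
Decomposition 3: common = {PName, Year}, closure = {PName, Year} → lossy.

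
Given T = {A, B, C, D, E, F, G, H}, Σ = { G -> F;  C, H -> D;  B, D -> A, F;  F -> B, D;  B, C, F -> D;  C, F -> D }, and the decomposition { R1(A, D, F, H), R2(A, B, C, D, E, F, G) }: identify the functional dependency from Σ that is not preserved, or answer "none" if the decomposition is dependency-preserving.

C, H -> D

Check C, H → D: no single fragment contains all of {C, D, H}, and the restricted closure of {C, H} across the fragments never reaches {D}.
G → F is preserved.
B, D → A, F is preserved.
F → B, D is preserved.
B, C, F → D is preserved.
C, F → D is preserved.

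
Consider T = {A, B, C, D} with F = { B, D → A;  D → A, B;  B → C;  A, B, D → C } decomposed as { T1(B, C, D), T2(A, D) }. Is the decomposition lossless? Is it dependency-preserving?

lossless and dependency-preserving

Lossless test: (D)⁺ = {A, B, C, D}, which contains all of one fragment — lossless.
Dependency preservation: B, D → A; D → A, B; A, B, D → C are not contained in any single fragment, but the restricted closure of each left-hand side across the fragments still reaches the right-hand side; the remaining FDs each lie inside some fragment. All dependencies are preserved.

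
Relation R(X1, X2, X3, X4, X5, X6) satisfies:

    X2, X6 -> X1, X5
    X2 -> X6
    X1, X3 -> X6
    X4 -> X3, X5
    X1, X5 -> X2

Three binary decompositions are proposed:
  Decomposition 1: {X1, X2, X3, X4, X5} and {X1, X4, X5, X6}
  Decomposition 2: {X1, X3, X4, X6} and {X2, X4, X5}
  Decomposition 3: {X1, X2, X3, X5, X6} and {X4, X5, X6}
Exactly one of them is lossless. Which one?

Decomposition 1

Decomposition 1: common = {X1, X4, X5}, closure = {X1, X2, X3, X4, X5, X6} → lossless.
Decomposition 2: common = {X4}, closure = {X3, X4, X5} → lossy.
Decomposition 3: common = {X5, X6}, closure = {X5, X6} → lossy.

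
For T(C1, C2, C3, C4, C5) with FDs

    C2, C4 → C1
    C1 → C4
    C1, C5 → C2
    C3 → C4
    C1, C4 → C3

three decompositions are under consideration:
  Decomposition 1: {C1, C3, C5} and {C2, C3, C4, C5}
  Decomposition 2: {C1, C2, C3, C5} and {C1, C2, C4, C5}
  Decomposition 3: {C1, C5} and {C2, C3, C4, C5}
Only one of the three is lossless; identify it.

Decomposition 1: common = {C3, C5}, closure = {C3, C4, C5} → lossy.
Decomposition 2: common = {C1, C2, C5}, closure = {C1, C2, C3, C4, C5} → lossless.
Decomposition 3: common = {C5}, closure = {C5} → lossy.

Decomposition 2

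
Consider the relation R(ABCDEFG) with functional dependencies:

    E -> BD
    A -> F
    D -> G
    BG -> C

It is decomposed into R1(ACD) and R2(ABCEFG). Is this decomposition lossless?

No

Common attributes: R1 ∩ R2 = {AC}.
Closure of {AC}: A → F applies, adding F. So (AC)⁺ = {ACF}.
The closure contains neither all of R1 = {ACD} nor all of R2 = {ABCEFG}, so the common attributes are not a superkey of either fragment. The join is lossy.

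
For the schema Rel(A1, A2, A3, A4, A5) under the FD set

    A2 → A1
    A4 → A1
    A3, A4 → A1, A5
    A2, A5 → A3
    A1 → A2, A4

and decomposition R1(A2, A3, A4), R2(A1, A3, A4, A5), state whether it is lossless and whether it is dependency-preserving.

lossless and dependency-preserving

Lossless test: (A3, A4)⁺ = {A1, A2, A3, A4, A5}, which contains all of one fragment — lossless.
Dependency preservation: A2 → A1; A2, A5 → A3; A1 → A2, A4 are not contained in any single fragment, but the restricted closure of each left-hand side across the fragments still reaches the right-hand side; the remaining FDs each lie inside some fragment. All dependencies are preserved.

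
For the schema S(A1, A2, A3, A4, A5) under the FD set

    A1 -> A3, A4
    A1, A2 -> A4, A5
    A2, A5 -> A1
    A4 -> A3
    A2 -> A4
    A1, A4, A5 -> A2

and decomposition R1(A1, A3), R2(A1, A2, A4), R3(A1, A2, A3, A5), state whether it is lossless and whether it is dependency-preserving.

lossless but not dependency-preserving

Lossless test (chase): Rows 1 and 2 agree on A1; apply A1→A3, A4 and equate their A3, A4 entries. Rows 1 and 3 agree on A1; apply A1→A3, A4 and equate their A3, A4 entries. Rows 2 and 3 agree on A1, A2; apply A1, A2→A4, A5 and equate their A4, A5 entries. Row 2 is now all distinguished symbols — the join is lossless.
Dependency preservation: the restricted closure of {A4} across the fragments never reaches {A3}, so A4 → A3 cannot be enforced without a join — not preserved.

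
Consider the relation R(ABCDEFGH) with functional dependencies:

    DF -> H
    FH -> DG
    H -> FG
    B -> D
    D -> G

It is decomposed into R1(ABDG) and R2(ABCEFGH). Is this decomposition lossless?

Common attributes: R1 ∩ R2 = {ABG}.
Closure of {ABG}: B → D applies, adding D. So (ABG)⁺ = {ABDG}.
This closure contains every attribute of R1, so R1 ∩ R2 → R1. The join is lossless.

Yes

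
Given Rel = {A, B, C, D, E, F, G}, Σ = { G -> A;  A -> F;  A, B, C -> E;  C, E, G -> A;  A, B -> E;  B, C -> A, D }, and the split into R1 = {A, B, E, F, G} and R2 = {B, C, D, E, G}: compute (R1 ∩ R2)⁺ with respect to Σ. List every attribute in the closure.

A, B, E, F, G

R1 ∩ R2 = {B, E, G}.
G → A applies, adding A
A → F applies, adding F
Closure: {A, B, E, F, G}.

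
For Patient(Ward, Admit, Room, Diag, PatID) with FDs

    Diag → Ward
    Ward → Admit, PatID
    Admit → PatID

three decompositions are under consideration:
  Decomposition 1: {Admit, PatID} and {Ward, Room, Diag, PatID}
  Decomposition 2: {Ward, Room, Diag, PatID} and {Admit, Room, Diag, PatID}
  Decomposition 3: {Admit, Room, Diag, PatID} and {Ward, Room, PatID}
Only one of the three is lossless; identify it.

Decomposition 2

Decomposition 1: common = {PatID}, closure = {PatID} → lossy.
Decomposition 2: common = {Room, Diag, PatID}, closure = {Ward, Admit, Room, Diag, PatID} → lossless.
Decomposition 3: common = {Room, PatID}, closure = {Room, PatID} → lossy.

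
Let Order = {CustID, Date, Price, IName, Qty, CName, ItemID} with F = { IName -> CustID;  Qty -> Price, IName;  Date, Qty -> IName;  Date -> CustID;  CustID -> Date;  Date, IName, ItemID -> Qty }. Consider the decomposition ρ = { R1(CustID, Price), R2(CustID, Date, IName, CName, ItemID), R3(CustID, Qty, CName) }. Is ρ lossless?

No

Chase test. Columns are CustID, Date, Price, IName, Qty, CName, ItemID; row i has aⱼ where attribute j ∈ Ri, else bᵢⱼ.
Initial tableau (one row per fragment):
  row 1: a1 b12 a3 b14 b15 b16 b17
  row 2: a1 a2 b23 a4 b25 a6 a7
  row 3: a1 b32 b33 b34 a5 a6 b37
Rows 1 and 2 agree on CustID; apply CustID→Date and equate their Date entries.
Rows 1 and 3 agree on CustID; apply CustID→Date and equate their Date entries.
No row becomes fully distinguished — the join is lossy.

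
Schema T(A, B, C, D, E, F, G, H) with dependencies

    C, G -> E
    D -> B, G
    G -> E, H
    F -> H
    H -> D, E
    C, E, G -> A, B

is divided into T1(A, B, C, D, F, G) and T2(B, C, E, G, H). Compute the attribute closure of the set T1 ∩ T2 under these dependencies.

A, B, C, D, E, G, H

T1 ∩ T2 = {B, C, G}.
C, G → E applies, adding E
G → E, H applies, adding H
H → D, E applies, adding D
C, E, G → A, B applies, adding A
Closure: {A, B, C, D, E, G, H}.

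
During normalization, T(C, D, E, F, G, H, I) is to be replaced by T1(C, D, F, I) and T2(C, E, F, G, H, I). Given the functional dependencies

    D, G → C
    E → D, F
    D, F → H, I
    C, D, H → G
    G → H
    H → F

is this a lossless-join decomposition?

Common attributes: T1 ∩ T2 = {C, F, I}.
No dependency enlarges {C, F, I}, so (C, F, I)⁺ = {C, F, I}.
The closure contains neither all of T1 = {C, D, F, I} nor all of T2 = {C, E, F, G, H, I}, so the common attributes are not a superkey of either fragment. The join is lossy.

No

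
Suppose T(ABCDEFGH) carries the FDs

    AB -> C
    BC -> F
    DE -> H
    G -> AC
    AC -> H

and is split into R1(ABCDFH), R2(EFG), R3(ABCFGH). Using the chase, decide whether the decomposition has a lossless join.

Chase test. Columns are ABCDEFGH; row i has aⱼ where attribute j ∈ Ri, else bᵢⱼ.
Initial tableau (one row per fragment):
  row 1: a1 a2 a3 a4 b15 a6 b17 a8
  row 2: b21 b22 b23 b24 a5 a6 a7 b28
  row 3: a1 a2 a3 b34 b35 a6 a7 a8
Rows 2 and 3 agree on G; apply G→AC and equate their AC entries.
Rows 1 and 2 agree on AC; apply AC→H and equate their H entries.
No row becomes fully distinguished — the join is lossy.

No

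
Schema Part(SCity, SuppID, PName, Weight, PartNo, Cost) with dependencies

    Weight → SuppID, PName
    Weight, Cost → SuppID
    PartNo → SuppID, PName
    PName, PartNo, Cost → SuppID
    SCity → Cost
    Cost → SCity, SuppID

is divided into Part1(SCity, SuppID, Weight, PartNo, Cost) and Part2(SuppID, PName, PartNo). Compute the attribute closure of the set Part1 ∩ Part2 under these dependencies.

Part1 ∩ Part2 = {SuppID, PartNo}.
PartNo → SuppID, PName applies, adding PName
Closure: {SuppID, PName, PartNo}.

SuppID, PName, PartNo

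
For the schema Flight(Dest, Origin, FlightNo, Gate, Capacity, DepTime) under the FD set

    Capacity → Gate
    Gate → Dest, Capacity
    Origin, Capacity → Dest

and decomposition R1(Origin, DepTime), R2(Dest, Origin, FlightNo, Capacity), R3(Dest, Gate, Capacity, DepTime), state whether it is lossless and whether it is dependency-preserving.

lossy but dependency-preserving

Lossless test (chase): Rows 2 and 3 agree on Capacity; apply Capacity→Gate and equate their Gate entries. No row becomes fully distinguished — the join is lossy.
Dependency preservation: every FD's attributes lie within a single fragment, so each can be enforced locally — preserved.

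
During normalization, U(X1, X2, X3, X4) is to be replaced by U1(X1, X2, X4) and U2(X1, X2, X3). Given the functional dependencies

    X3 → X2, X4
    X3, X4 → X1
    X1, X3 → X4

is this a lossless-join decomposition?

No

Common attributes: U1 ∩ U2 = {X1, X2}.
No dependency enlarges {X1, X2}, so (X1, X2)⁺ = {X1, X2}.
The closure contains neither all of U1 = {X1, X2, X4} nor all of U2 = {X1, X2, X3}, so the common attributes are not a superkey of either fragment. The join is lossy.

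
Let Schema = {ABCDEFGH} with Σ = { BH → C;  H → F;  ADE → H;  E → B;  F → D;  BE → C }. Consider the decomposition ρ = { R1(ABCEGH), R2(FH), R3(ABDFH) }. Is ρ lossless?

Chase test. Columns are ABCDEFGH; row i has aⱼ where attribute j ∈ Ri, else bᵢⱼ.
Initial tableau (one row per fragment):
  row 1: a1 a2 a3 b14 a5 b16 a7 a8
  row 2: b21 b22 b23 b24 b25 a6 b27 a8
  row 3: a1 a2 b33 a4 b35 a6 b37 a8
Rows 1 and 3 agree on BH; apply BH→C and equate their C entries.
Rows 1 and 2 agree on H; apply H→F and equate their F entries.
Rows 1 and 2 agree on F; apply F→D and equate their D entries.
Rows 1 and 3 agree on F; apply F→D and equate their D entries.
Row 1 is now all distinguished symbols — the join is lossless.

Yes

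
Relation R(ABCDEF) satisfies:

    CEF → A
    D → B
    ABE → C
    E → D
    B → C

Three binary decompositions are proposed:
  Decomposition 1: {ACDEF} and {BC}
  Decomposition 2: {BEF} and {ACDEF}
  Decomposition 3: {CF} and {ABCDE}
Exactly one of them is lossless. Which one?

Decomposition 2

Decomposition 1: common = {C}, closure = {C} → lossy.
Decomposition 2: common = {EF}, closure = {ABCDEF} → lossless.
Decomposition 3: common = {C}, closure = {C} → lossy.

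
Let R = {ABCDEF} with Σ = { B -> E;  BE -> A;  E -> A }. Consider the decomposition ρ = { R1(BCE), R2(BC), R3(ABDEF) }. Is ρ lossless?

No

Chase test. Columns are ABCDEF; row i has aⱼ where attribute j ∈ Ri, else bᵢⱼ.
Initial tableau (one row per fragment):
  row 1: b11 a2 a3 b14 a5 b16
  row 2: b21 a2 a3 b24 b25 b26
  row 3: a1 a2 b33 a4 a5 a6
Rows 1 and 2 agree on B; apply B→E and equate their E entries.
Rows 1 and 2 agree on BE; apply BE→A and equate their A entries.
Rows 1 and 3 agree on BE; apply BE→A and equate their A entries.
No row becomes fully distinguished — the join is lossy.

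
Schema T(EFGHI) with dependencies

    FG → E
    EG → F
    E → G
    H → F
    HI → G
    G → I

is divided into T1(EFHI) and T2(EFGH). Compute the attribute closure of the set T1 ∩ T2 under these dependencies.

EFGHI

T1 ∩ T2 = {EFH}.
E → G applies, adding G
G → I applies, adding I
Closure: {EFGHI}.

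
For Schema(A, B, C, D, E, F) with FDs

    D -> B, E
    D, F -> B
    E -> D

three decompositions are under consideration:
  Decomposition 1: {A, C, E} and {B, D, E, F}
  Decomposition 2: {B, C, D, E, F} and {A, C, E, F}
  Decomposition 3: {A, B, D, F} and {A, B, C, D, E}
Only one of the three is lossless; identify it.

Decomposition 1: common = {E}, closure = {B, D, E} → lossy.
Decomposition 2: common = {C, E, F}, closure = {B, C, D, E, F} → lossless.
Decomposition 3: common = {A, B, D}, closure = {A, B, D, E} → lossy.

Decomposition 2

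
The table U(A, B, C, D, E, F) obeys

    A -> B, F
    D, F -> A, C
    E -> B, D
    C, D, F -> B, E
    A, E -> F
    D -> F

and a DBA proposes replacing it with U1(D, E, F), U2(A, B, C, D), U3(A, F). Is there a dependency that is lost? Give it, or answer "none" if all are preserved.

A → B, F: restricted closure across fragments reaches B, F.
D, F → A, C: restricted closure across fragments reaches A, C.
E → B, D: restricted closure across fragments reaches B, D.
C, D, F → B, E: restricted closure across fragments reaches B, E.
A, E → F: restricted closure across fragments reaches F.
D → F lies within U1.
Every dependency is enforceable on the fragments, so the decomposition is dependency-preserving.

none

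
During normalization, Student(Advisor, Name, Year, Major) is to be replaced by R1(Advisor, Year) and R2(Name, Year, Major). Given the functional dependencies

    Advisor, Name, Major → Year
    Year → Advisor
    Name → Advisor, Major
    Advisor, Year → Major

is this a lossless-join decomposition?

Yes

Common attributes: R1 ∩ R2 = {Year}.
Closure of {Year}: Year → Advisor applies, adding Advisor; Advisor, Year → Major applies, adding Major. So (Year)⁺ = {Advisor, Year, Major}.
This closure contains every attribute of R1, so R1 ∩ R2 → R1. The join is lossless.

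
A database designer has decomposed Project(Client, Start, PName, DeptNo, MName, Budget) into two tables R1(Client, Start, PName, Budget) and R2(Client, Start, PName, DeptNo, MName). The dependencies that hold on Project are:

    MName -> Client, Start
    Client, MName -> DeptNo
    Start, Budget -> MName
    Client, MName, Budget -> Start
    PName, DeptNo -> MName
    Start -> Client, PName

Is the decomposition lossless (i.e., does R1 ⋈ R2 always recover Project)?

Common attributes: R1 ∩ R2 = {Client, Start, PName}.
No dependency enlarges {Client, Start, PName}, so (Client, Start, PName)⁺ = {Client, Start, PName}.
The closure contains neither all of R1 = {Client, Start, PName, Budget} nor all of R2 = {Client, Start, PName, DeptNo, MName}, so the common attributes are not a superkey of either fragment. The join is lossy.

No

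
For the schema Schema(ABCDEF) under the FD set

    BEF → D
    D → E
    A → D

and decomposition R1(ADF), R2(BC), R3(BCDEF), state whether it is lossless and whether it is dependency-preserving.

Lossless test (chase): Rows 1 and 3 agree on D; apply D→E and equate their E entries. No row becomes fully distinguished — the join is lossy.
Dependency preservation: every FD's attributes lie within a single fragment, so each can be enforced locally — preserved.

lossy but dependency-preserving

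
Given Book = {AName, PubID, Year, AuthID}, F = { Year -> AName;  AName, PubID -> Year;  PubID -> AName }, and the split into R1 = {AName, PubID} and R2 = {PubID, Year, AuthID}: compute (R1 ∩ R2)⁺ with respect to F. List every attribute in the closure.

AName, PubID, Year

R1 ∩ R2 = {PubID}.
PubID → AName applies, adding AName
AName, PubID → Year applies, adding Year
Closure: {AName, PubID, Year}.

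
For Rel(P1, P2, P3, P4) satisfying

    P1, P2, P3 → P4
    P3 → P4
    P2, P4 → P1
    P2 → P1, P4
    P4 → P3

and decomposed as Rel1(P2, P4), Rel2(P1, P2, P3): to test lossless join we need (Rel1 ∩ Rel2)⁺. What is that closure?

P1, P2, P3, P4

Rel1 ∩ Rel2 = {P2}.
P2 → P1, P4 applies, adding P1, P4
P4 → P3 applies, adding P3
Closure: {P1, P2, P3, P4}.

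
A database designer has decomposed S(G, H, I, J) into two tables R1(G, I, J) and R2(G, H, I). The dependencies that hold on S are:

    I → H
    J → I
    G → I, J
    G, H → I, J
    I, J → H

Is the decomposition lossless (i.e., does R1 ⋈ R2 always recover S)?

Yes

Common attributes: R1 ∩ R2 = {G, I}.
Closure of {G, I}: I → H applies, adding H; G → I, J applies, adding J. So (G, I)⁺ = {G, H, I, J}.
This closure contains every attribute of R1, so R1 ∩ R2 → R1. The join is lossless.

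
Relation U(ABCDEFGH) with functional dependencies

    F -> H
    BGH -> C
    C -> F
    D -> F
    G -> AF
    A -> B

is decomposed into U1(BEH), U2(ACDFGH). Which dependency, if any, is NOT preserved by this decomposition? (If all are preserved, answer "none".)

Check A → B: no single fragment contains all of {AB}, and the restricted closure of {A} across the fragments never reaches {B}.
F → H is preserved.
BGH → C is preserved.
C → F is preserved.
D → F is preserved.
G → AF is preserved.

A -> B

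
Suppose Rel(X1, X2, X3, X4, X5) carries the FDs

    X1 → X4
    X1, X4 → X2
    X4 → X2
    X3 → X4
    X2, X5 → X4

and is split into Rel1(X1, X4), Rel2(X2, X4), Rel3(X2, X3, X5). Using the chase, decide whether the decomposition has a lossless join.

No

Chase test. Columns are X1, X2, X3, X4, X5; row i has aⱼ where attribute j ∈ Reli, else bᵢⱼ.
Initial tableau (one row per fragment):
  row 1: a1 b12 b13 a4 b15
  row 2: b21 a2 b23 a4 b25
  row 3: b31 a2 a3 b34 a5
Rows 1 and 2 agree on X4; apply X4→X2 and equate their X2 entries.
No row becomes fully distinguished — the join is lossy.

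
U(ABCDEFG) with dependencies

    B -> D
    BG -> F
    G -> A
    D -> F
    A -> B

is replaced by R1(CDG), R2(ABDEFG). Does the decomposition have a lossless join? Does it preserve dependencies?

lossy but dependency-preserving

Lossless test: (DG)⁺ = {ABDFG}, which is a superkey of neither fragment — lossy.
Dependency preservation: every FD's attributes lie within a single fragment, so each can be enforced locally — preserved.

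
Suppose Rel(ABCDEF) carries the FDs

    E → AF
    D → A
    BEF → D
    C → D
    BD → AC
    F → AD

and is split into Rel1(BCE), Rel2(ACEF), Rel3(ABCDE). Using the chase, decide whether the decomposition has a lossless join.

Yes

Chase test. Columns are ABCDEF; row i has aⱼ where attribute j ∈ Reli, else bᵢⱼ.
Initial tableau (one row per fragment):
  row 1: b11 a2 a3 b14 a5 b16
  row 2: a1 b22 a3 b24 a5 a6
  row 3: a1 a2 a3 a4 a5 b36
Rows 1 and 2 agree on E; apply E→AF and equate their AF entries.
Rows 1 and 3 agree on E; apply E→AF and equate their AF entries.
Rows 1 and 3 agree on BEF; apply BEF→D and equate their D entries.
Rows 1 and 2 agree on C; apply C→D and equate their D entries.
Row 1 is now all distinguished symbols — the join is lossless.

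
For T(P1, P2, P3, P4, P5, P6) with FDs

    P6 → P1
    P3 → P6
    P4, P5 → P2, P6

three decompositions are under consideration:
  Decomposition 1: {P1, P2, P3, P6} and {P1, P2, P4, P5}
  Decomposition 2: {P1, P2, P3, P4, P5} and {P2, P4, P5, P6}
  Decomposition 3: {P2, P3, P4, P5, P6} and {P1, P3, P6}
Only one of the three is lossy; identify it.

Decomposition 1

Decomposition 1: common = {P1, P2}, closure = {P1, P2} → lossy.
Decomposition 2: common = {P2, P4, P5}, closure = {P1, P2, P4, P5, P6} → lossless.
Decomposition 3: common = {P3, P6}, closure = {P1, P3, P6} → lossless.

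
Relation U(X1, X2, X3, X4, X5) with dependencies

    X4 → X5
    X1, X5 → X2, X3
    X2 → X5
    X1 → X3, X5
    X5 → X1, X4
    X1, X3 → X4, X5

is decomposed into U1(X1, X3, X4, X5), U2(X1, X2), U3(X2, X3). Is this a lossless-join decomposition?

Yes

Chase test. Columns are X1, X2, X3, X4, X5; row i has aⱼ where attribute j ∈ Ui, else bᵢⱼ.
Initial tableau (one row per fragment):
  row 1: a1 b12 a3 a4 a5
  row 2: a1 a2 b23 b24 b25
  row 3: b31 a2 a3 b34 b35
Rows 2 and 3 agree on X2; apply X2→X5 and equate their X5 entries.
Rows 1 and 2 agree on X1; apply X1→X3, X5 and equate their X3, X5 entries.
Rows 1 and 2 agree on X5; apply X5→X1, X4 and equate their X1, X4 entries.
Rows 1 and 3 agree on X5; apply X5→X1, X4 and equate their X1, X4 entries.
Rows 1 and 2 agree on X1, X5; apply X1, X5→X2, X3 and equate their X2, X3 entries.
Row 1 is now all distinguished symbols — the join is lossless.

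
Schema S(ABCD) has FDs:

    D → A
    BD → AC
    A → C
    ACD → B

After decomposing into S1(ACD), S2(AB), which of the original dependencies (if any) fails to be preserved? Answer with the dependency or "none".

Check ACD → B: no single fragment contains all of {ABCD}, and the restricted closure of {ACD} across the fragments never reaches {B}.
D → A is preserved.
BD → AC is preserved.
A → C is preserved.

ACD → B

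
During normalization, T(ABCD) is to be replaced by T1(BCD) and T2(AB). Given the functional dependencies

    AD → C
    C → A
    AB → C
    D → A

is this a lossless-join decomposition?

No

Common attributes: T1 ∩ T2 = {B}.
No dependency enlarges {B}, so (B)⁺ = {B}.
The closure contains neither all of T1 = {BCD} nor all of T2 = {AB}, so the common attributes are not a superkey of either fragment. The join is lossy.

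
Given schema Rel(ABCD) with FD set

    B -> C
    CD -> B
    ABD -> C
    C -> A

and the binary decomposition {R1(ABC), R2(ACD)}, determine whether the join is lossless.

Common attributes: R1 ∩ R2 = {AC}.
No dependency enlarges {AC}, so (AC)⁺ = {AC}.
The closure contains neither all of R1 = {ABC} nor all of R2 = {ACD}, so the common attributes are not a superkey of either fragment. The join is lossy.

No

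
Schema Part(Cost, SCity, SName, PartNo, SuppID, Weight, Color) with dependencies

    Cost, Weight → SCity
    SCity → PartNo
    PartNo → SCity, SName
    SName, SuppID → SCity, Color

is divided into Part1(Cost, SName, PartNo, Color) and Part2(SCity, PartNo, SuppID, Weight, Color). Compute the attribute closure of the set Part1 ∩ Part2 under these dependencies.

SCity, SName, PartNo, Color

Part1 ∩ Part2 = {PartNo, Color}.
PartNo → SCity, SName applies, adding SCity, SName
Closure: {SCity, SName, PartNo, Color}.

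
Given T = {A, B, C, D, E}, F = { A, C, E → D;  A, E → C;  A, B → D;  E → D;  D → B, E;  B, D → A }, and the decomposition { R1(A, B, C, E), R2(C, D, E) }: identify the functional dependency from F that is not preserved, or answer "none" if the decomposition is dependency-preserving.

A, C, E → D: restricted closure across fragments reaches D.
A, E → C lies within R1.
A, B → D: restricted closure across fragments reaches D.
E → D lies within R2.
D → B, E: restricted closure across fragments reaches B, E.
B, D → A: restricted closure across fragments reaches A.
Every dependency is enforceable on the fragments, so the decomposition is dependency-preserving.

none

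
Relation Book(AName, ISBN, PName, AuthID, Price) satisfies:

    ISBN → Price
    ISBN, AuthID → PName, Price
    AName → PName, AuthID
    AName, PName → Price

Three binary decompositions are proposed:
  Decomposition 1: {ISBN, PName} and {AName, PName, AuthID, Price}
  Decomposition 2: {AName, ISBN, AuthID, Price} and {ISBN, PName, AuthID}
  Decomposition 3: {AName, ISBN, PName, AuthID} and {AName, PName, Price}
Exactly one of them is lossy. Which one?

Decomposition 1: common = {PName}, closure = {PName} → lossy.
Decomposition 2: common = {ISBN, AuthID}, closure = {ISBN, PName, AuthID, Price} → lossless.
Decomposition 3: common = {AName, PName}, closure = {AName, PName, AuthID, Price} → lossless.

Decomposition 1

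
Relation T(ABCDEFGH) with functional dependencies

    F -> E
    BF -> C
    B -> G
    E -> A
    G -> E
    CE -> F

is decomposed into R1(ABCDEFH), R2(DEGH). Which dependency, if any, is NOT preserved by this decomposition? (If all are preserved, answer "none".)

Check B → G: no single fragment contains all of {BG}, and the restricted closure of {B} across the fragments never reaches {G}.
F → E is preserved.
BF → C is preserved.
E → A is preserved.
G → E is preserved.
CE → F is preserved.

B -> G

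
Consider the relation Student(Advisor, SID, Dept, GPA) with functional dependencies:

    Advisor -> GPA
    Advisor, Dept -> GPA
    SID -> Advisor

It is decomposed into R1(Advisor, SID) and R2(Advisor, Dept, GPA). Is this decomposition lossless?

No

Common attributes: R1 ∩ R2 = {Advisor}.
Closure of {Advisor}: Advisor → GPA applies, adding GPA. So (Advisor)⁺ = {Advisor, GPA}.
The closure contains neither all of R1 = {Advisor, SID} nor all of R2 = {Advisor, Dept, GPA}, so the common attributes are not a superkey of either fragment. The join is lossy.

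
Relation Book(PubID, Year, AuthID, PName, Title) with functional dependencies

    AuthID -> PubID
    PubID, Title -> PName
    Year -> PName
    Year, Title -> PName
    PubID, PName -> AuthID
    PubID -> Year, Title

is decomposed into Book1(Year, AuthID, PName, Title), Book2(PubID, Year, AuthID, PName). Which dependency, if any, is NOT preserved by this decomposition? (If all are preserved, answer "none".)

AuthID → PubID lies within Book2.
PubID, Title → PName: restricted closure across fragments reaches PName.
Year → PName lies within Book1.
Year, Title → PName lies within Book1.
PubID, PName → AuthID lies within Book2.
PubID → Year, Title: restricted closure across fragments reaches Year, Title.
Every dependency is enforceable on the fragments, so the decomposition is dependency-preserving.

none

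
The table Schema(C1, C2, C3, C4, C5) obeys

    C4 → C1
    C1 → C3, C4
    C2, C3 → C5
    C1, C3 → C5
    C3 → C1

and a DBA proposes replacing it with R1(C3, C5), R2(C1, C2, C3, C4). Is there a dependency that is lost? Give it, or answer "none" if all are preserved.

C4 → C1 lies within R2.
C1 → C3, C4 lies within R2.
C2, C3 → C5: restricted closure across fragments reaches C5.
C1, C3 → C5: restricted closure across fragments reaches C5.
C3 → C1 lies within R2.
Every dependency is enforceable on the fragments, so the decomposition is dependency-preserving.

none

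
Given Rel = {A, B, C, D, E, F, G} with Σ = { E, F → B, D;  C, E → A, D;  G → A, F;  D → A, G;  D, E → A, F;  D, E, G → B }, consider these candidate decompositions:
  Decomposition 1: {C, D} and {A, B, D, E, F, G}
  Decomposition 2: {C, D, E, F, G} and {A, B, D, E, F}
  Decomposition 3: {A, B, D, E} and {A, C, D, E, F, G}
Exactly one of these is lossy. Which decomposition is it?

Decomposition 1: common = {D}, closure = {A, D, F, G} → lossy.
Decomposition 2: common = {D, E, F}, closure = {A, B, D, E, F, G} → lossless.
Decomposition 3: common = {A, D, E}, closure = {A, B, D, E, F, G} → lossless.

Decomposition 1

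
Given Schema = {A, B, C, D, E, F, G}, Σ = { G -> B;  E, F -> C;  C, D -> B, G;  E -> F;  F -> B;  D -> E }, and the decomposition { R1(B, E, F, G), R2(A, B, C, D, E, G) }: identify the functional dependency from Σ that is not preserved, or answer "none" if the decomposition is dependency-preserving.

G → B lies within R1.
E, F → C: restricted closure across fragments reaches C.
C, D → B, G lies within R2.
E → F lies within R1.
F → B lies within R1.
D → E lies within R2.
Every dependency is enforceable on the fragments, so the decomposition is dependency-preserving.

none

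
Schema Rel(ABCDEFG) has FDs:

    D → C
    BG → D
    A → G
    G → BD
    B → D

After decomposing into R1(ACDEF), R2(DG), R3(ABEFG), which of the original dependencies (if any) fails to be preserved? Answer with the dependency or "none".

B → D

Check B → D: no single fragment contains all of {BD}, and the restricted closure of {B} across the fragments never reaches {D}.
D → C is preserved.
BG → D is preserved.
A → G is preserved.
G → BD is preserved.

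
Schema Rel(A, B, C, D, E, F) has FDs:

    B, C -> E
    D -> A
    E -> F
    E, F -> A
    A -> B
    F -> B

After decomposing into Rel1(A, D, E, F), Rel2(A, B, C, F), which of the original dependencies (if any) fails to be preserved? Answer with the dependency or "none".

B, C -> E

Check B, C → E: no single fragment contains all of {B, C, E}, and the restricted closure of {B, C} across the fragments never reaches {E}.
D → A is preserved.
E → F is preserved.
E, F → A is preserved.
A → B is preserved.
F → B is preserved.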